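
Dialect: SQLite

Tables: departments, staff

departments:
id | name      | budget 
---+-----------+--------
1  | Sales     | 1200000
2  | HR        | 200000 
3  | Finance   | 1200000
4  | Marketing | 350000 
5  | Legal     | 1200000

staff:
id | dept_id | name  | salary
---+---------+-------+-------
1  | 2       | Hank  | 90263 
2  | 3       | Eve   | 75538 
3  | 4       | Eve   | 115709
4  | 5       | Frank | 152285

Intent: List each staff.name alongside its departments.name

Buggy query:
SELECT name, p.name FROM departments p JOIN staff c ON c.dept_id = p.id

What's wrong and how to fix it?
Bug: Both tables have a 'name' column; the unqualified reference is ambiguous

Fix: Prefix ambiguous columns with the table alias

Corrected query:
SELECT c.name, p.name FROM departments p JOIN staff c ON c.dept_id = p.id

Result:
name  | name     
------+----------
Hank  | HR       
Eve   | Finance  
Eve   | Marketing
Frank | Legal    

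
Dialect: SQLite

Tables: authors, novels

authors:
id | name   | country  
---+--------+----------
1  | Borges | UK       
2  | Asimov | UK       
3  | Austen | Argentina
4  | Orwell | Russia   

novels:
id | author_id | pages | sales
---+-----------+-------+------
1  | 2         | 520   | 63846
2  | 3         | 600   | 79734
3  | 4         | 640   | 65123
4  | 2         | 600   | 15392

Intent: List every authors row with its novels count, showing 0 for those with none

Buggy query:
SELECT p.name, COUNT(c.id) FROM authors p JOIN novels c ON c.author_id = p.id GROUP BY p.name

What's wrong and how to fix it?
Bug: An inner join excludes parents with zero children

Fix: Use LEFT JOIN so parents without children still appear (COUNT(c.id) gives 0)

Corrected query:
SELECT p.name, COUNT(c.id) FROM authors p LEFT JOIN novels c ON c.author_id = p.id GROUP BY p.name

Result:
name   | COUNT(c.id)
-------+------------
Asimov | 2          
Austen | 1          
Borges | 0          
Orwell | 1          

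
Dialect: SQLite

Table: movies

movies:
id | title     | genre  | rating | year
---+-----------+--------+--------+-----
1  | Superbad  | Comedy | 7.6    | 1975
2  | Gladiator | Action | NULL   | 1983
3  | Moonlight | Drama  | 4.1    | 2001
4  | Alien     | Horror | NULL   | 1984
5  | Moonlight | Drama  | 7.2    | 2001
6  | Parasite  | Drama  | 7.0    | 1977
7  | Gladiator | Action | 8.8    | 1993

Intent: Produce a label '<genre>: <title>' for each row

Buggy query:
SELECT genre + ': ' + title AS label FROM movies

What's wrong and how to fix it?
Bug: SQLite uses || for string concatenation; + coerces text to numbers (yielding 0)

Fix: Use the || operator for string concatenation

Corrected query:
SELECT genre || ': ' || title AS label FROM movies

Result:
label            
-----------------
Comedy: Superbad 
Action: Gladiator
Drama: Moonlight 
Horror: Alien    
Drama: Moonlight 
Drama: Parasite  
Action: Gladiator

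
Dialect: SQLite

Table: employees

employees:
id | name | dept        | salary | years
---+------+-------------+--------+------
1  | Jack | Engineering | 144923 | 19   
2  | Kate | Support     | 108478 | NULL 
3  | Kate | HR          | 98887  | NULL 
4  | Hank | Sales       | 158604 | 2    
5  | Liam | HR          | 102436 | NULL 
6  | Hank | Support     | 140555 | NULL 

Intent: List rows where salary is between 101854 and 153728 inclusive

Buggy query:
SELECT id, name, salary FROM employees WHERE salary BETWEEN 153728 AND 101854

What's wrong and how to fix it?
Bug: BETWEEN expects the lower bound first; with 153728 AND 101854 the range is empty

Fix: Swap the bounds so the smaller value comes first

Corrected query:
SELECT id, name, salary FROM employees WHERE salary BETWEEN 101854 AND 153728

Result:
id | name | salary
---+------+-------
1  | Jack | 144923
2  | Kate | 108478
5  | Liam | 102436
6  | Hank | 140555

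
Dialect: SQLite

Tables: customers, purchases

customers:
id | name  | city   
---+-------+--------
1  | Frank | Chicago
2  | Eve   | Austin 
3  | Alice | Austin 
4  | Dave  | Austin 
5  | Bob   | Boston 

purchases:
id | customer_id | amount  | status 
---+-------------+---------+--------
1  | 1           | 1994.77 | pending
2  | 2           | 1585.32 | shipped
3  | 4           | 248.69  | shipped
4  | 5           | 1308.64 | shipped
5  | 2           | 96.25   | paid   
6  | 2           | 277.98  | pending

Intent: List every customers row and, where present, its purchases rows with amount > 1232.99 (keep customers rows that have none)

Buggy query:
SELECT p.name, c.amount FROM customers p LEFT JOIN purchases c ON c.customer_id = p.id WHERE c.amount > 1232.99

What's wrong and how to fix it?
Bug: Filtering c.amount in WHERE discards the NULL rows produced by LEFT JOIN, turning it into an inner join

Fix: Put 'c.amount > 1232.99' in the JOIN's ON clause instead of WHERE

Corrected query:
SELECT p.name, c.amount FROM customers p LEFT JOIN purchases c ON c.customer_id = p.id AND c.amount > 1232.99

Result:
name  | amount 
------+--------
Frank | 1994.77
Eve   | 1585.32
Alice | NULL   
Dave  | NULL   
Bob   | 1308.64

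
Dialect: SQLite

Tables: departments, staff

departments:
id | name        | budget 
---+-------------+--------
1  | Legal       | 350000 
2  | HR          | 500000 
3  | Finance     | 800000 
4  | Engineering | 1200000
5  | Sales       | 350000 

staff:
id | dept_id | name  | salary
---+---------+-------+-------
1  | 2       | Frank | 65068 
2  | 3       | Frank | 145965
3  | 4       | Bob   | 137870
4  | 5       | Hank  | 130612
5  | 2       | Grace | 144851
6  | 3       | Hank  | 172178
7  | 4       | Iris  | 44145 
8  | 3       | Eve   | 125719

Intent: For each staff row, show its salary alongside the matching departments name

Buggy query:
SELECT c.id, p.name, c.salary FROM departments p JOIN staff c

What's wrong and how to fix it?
Bug: JOIN with no ON clause produces a cartesian product; every staff row pairs with every departments row

Fix: Add ON c.dept_id = p.id to the JOIN

Corrected query:
SELECT c.id, p.name, c.salary FROM departments p JOIN staff c ON c.dept_id = p.id

Result:
id | name        | salary
---+-------------+-------
1  | HR          | 65068 
2  | Finance     | 145965
3  | Engineering | 137870
4  | Sales       | 130612
5  | HR          | 144851
6  | Finance     | 172178
7  | Engineering | 44145 
8  | Finance     | 125719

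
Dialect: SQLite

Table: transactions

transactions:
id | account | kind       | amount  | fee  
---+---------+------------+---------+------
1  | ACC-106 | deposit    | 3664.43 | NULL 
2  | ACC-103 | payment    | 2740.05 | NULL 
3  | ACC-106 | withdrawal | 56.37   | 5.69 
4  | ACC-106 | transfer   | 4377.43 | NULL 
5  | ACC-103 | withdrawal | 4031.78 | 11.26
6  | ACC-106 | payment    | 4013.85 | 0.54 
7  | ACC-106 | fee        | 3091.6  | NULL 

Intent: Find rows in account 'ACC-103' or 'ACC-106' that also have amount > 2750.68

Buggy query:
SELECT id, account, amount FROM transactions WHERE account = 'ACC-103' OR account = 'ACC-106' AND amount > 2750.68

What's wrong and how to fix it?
Bug: AND binds tighter than OR, so this parses as account = 'ACC-103' OR (account = 'ACC-106' AND amount > 2750.68)

Fix: Add parentheses around the OR so the AND applies to both alternatives

Corrected query:
SELECT id, account, amount FROM transactions WHERE (account = 'ACC-103' OR account = 'ACC-106') AND amount > 2750.68

Result:
id | account | amount 
---+---------+--------
1  | ACC-106 | 3664.43
4  | ACC-106 | 4377.43
5  | ACC-103 | 4031.78
6  | ACC-106 | 4013.85
7  | ACC-106 | 3091.6 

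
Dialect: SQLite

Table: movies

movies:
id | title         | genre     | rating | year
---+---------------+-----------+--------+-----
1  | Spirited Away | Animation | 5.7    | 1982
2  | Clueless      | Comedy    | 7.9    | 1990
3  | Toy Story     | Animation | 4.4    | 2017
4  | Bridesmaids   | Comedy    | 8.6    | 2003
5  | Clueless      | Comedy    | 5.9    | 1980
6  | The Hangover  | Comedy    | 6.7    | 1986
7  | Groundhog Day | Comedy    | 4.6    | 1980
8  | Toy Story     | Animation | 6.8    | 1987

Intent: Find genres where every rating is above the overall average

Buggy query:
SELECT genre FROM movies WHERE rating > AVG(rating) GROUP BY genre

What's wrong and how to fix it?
Bug: WHERE evaluates per row before aggregation, so AVG() is unavailable

Fix: Use a subquery for AVG and a HAVING MIN(...) filter so the condition holds for every row in the group

Corrected query:
SELECT genre FROM movies GROUP BY genre HAVING MIN(rating) > (SELECT AVG(rating) FROM movies)

Result:
(no rows)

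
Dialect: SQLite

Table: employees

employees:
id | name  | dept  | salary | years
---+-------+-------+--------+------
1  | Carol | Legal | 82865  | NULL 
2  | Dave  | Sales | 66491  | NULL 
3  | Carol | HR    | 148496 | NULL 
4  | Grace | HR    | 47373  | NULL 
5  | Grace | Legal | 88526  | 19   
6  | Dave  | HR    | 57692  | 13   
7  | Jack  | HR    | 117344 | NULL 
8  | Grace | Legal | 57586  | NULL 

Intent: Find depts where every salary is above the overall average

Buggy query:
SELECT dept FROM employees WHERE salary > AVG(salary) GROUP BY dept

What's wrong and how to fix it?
Bug: AVG() is an aggregate; it can't sit directly in WHERE

Fix: Use a subquery for AVG and a HAVING MIN(...) filter so the condition holds for every row in the group

Corrected query:
SELECT dept FROM employees GROUP BY dept HAVING MIN(salary) > (SELECT AVG(salary) FROM employees)

Result:
(no rows)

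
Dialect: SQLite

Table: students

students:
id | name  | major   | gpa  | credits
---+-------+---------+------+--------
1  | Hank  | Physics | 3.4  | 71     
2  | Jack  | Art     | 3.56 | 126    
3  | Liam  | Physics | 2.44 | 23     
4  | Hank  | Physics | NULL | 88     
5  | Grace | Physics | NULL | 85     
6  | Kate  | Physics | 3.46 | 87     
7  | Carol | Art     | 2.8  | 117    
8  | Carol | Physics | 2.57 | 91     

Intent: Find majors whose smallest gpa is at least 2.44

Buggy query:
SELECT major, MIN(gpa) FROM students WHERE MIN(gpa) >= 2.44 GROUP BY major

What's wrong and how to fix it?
Bug: Aggregates like MIN are computed per group after WHERE runs

Fix: Use HAVING for the per-group MIN condition

Corrected query:
SELECT major, MIN(gpa) FROM students GROUP BY major HAVING MIN(gpa) >= 2.44

Result:
major   | MIN(gpa)
--------+---------
Art     | 2.8     
Physics | 2.44    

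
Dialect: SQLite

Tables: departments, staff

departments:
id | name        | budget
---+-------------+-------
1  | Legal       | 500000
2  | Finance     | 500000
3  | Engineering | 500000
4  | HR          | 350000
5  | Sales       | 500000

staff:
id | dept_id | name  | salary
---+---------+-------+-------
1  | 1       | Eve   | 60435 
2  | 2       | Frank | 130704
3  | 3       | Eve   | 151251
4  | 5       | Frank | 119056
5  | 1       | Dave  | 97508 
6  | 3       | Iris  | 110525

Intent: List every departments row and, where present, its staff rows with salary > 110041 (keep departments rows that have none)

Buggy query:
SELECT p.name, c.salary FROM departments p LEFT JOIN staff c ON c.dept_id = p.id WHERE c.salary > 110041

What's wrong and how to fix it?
Bug: Filtering c.salary in WHERE discards the NULL rows produced by LEFT JOIN, turning it into an inner join

Fix: Put 'c.salary > 110041' in the JOIN's ON clause instead of WHERE

Corrected query:
SELECT p.name, c.salary FROM departments p LEFT JOIN staff c ON c.dept_id = p.id AND c.salary > 110041

Result:
name        | salary
------------+-------
Legal       | NULL  
Finance     | 130704
Engineering | 110525
Engineering | 151251
HR          | NULL  
Sales       | 119056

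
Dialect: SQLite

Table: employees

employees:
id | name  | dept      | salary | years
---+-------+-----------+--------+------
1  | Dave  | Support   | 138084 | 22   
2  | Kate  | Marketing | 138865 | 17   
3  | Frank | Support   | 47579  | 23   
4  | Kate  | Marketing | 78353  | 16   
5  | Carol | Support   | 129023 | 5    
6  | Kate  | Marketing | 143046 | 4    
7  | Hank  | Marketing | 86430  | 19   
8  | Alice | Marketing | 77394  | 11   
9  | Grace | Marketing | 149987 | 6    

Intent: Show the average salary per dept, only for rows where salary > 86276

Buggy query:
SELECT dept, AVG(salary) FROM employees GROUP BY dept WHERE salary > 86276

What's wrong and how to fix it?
Bug: WHERE cannot follow GROUP BY

Fix: Move the WHERE clause before GROUP BY

Corrected query:
SELECT dept, AVG(salary) FROM employees WHERE salary > 86276 GROUP BY dept

Result:
dept      | AVG(salary)
----------+------------
Marketing | 129582     
Support   | 133553.5   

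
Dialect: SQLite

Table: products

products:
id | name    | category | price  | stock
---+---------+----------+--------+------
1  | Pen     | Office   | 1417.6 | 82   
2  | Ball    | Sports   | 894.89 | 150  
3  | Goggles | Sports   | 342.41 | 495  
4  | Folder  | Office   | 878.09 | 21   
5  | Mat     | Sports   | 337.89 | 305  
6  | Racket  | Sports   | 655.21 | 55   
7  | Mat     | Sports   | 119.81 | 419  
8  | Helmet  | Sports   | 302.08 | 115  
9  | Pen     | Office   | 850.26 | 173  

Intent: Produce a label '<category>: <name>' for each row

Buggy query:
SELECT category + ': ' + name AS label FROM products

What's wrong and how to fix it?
Bug: SQLite uses || for string concatenation; + coerces text to numbers (yielding 0)

Fix: Use the || operator for string concatenation

Corrected query:
SELECT category || ': ' || name AS label FROM products

Result:
label          
---------------
Office: Pen    
Sports: Ball   
Sports: Goggles
Office: Folder 
Sports: Mat    
Sports: Racket 
Sports: Mat    
Sports: Helmet 
Office: Pen    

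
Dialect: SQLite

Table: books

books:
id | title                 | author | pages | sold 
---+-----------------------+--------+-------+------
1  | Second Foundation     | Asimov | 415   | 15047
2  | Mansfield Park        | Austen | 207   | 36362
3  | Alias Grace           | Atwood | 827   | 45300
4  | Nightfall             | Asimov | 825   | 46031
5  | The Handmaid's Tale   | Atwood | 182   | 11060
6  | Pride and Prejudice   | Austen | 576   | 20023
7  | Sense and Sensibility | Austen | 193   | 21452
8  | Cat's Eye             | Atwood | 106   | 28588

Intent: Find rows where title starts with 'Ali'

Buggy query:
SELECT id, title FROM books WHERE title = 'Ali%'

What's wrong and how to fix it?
Bug: '=' compares the literal string including the % character; pattern matching needs LIKE

Fix: Replace '=' with LIKE so 'Ali%' is treated as a pattern

Corrected query:
SELECT id, title FROM books WHERE title LIKE 'Ali%'

Result:
id | title      
---+------------
3  | Alias Grace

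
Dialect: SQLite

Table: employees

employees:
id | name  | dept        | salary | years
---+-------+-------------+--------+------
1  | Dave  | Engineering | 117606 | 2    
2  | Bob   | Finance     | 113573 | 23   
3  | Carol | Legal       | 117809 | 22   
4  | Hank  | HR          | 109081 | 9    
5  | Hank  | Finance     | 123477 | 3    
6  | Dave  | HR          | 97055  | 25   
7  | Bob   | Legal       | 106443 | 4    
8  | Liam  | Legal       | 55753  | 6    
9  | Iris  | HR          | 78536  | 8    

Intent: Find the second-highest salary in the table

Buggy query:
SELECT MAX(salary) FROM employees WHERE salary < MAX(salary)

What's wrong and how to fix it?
Bug: MAX(salary) on the right of the comparison is an aggregate-in-WHERE error

Fix: Compute the overall MAX in a subquery, then take MAX of rows below it

Corrected query:
SELECT MAX(salary) FROM employees WHERE salary < (SELECT MAX(salary) FROM employees)

Result:
MAX(salary)
-----------
117809     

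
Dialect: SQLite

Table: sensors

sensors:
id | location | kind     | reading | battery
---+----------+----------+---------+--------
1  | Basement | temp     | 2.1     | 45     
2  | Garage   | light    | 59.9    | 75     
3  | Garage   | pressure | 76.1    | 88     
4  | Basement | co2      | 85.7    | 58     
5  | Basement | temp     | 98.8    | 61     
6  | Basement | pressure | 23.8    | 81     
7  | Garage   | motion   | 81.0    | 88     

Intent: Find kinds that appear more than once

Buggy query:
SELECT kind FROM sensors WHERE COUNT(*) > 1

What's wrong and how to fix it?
Bug: WHERE can't reference COUNT(*); aggregates are computed after WHERE

Fix: GROUP BY kind, then filter groups with HAVING COUNT(*) > 1

Corrected query:
SELECT kind FROM sensors GROUP BY kind HAVING COUNT(*) > 1

Result:
kind    
--------
pressure
temp    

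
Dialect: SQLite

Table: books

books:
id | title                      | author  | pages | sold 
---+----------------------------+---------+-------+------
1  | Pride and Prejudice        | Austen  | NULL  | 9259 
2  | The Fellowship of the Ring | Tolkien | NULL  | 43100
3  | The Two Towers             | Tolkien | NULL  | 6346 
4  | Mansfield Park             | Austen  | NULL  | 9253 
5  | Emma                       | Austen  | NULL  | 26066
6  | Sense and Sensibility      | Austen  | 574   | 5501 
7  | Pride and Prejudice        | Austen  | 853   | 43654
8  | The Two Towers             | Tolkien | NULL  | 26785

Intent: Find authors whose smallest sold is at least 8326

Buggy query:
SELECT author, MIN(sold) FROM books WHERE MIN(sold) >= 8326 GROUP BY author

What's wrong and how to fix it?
Bug: Aggregates like MIN are computed per group after WHERE runs

Fix: Replace WHERE with HAVING after the GROUP BY

Corrected query:
SELECT author, MIN(sold) FROM books GROUP BY author HAVING MIN(sold) >= 8326

Result:
(no rows)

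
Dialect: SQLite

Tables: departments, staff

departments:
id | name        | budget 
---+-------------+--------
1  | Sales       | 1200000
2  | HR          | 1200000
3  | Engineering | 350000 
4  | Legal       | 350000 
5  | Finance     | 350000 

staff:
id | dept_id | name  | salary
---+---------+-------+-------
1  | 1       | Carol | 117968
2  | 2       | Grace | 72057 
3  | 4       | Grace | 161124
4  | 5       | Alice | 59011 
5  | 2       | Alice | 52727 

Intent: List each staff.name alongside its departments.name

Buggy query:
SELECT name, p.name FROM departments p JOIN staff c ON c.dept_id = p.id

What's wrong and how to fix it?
Bug: Both tables have a 'name' column; the unqualified reference is ambiguous

Fix: Qualify the column with its table alias (c.name)

Corrected query:
SELECT c.name, p.name FROM departments p JOIN staff c ON c.dept_id = p.id

Result:
name  | name   
------+--------
Carol | Sales  
Grace | HR     
Grace | Legal  
Alice | Finance
Alice | HR     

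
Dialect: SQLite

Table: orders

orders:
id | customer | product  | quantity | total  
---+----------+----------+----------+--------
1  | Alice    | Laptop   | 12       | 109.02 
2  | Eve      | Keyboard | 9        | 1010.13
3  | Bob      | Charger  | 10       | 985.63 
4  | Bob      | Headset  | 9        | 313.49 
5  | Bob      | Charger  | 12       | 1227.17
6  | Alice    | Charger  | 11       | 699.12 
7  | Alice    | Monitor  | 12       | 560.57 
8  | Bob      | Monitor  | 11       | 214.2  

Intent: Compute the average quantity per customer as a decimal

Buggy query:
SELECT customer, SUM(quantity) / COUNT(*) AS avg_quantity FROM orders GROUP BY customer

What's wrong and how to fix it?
Bug: SUM(quantity) and COUNT(*) are both integers; the division truncates the fractional part

Fix: Cast one side to REAL so the division keeps the fractional part

Corrected query:
SELECT customer, SUM(quantity) * 1.0 / COUNT(*) AS avg_quantity FROM orders GROUP BY customer

Result:
customer | avg_quantity
---------+-------------
Alice    | 11.666667   
Bob      | 10.5        
Eve      | 9           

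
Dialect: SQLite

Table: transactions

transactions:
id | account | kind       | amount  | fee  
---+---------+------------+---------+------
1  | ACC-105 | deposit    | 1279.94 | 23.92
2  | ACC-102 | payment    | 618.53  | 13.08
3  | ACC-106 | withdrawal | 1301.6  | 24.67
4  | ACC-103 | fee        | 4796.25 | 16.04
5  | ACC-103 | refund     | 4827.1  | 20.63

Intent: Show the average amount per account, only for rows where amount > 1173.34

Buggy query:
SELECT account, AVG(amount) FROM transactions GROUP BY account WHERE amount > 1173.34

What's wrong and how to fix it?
Bug: WHERE cannot follow GROUP BY

Fix: Place WHERE between FROM and GROUP BY

Corrected query:
SELECT account, AVG(amount) FROM transactions WHERE amount > 1173.34 GROUP BY account

Result:
account | AVG(amount)
--------+------------
ACC-103 | 4811.675   
ACC-105 | 1279.94    
ACC-106 | 1301.6     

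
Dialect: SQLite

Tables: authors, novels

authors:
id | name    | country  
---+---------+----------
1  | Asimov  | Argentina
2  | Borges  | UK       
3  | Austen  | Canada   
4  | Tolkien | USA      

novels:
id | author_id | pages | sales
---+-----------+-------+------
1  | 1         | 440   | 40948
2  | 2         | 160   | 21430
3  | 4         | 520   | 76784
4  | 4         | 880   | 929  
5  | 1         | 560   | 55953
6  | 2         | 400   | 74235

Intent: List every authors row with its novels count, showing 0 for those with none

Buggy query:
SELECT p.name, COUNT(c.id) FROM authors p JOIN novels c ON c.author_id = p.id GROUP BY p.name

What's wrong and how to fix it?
Bug: An inner join excludes parents with zero children

Fix: Use LEFT JOIN so parents without children still appear (COUNT(c.id) gives 0)

Corrected query:
SELECT p.name, COUNT(c.id) FROM authors p LEFT JOIN novels c ON c.author_id = p.id GROUP BY p.name

Result:
name    | COUNT(c.id)
--------+------------
Asimov  | 2          
Austen  | 0          
Borges  | 2          
Tolkien | 2          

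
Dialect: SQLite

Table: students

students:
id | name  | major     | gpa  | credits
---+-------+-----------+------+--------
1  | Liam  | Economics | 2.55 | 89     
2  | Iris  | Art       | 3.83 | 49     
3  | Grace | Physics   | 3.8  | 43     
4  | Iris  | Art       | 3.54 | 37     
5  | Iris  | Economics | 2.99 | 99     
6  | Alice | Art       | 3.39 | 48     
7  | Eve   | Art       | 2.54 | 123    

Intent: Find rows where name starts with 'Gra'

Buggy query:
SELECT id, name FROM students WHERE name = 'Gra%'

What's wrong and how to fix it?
Bug: '=' compares the literal string including the % character; pattern matching needs LIKE

Fix: Use LIKE for wildcard pattern matching

Corrected query:
SELECT id, name FROM students WHERE name LIKE 'Gra%'

Result:
id | name 
---+------
3  | Grace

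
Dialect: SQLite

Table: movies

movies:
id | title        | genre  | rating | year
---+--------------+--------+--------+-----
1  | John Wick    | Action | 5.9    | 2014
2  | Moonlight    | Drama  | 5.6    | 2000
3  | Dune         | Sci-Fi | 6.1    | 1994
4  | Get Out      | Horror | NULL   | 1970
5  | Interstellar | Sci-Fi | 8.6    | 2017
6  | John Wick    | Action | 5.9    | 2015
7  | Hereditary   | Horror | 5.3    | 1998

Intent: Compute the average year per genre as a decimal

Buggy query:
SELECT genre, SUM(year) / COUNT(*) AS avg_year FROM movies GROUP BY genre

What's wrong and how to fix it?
Bug: SUM(year) and COUNT(*) are both integers; the division truncates the fractional part

Fix: Cast one side to REAL so the division keeps the fractional part

Corrected query:
SELECT genre, SUM(year) * 1.0 / COUNT(*) AS avg_year FROM movies GROUP BY genre

Result:
genre  | avg_year
-------+---------
Action | 2014.5  
Drama  | 2000    
Horror | 1984    
Sci-Fi | 2005.5  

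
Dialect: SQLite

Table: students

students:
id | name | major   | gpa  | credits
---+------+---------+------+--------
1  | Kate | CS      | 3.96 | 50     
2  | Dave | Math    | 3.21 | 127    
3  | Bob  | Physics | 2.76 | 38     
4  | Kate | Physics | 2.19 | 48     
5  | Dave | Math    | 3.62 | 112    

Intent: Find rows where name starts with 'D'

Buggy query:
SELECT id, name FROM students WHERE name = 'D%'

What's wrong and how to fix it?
Bug: '=' compares the literal string including the % character; pattern matching needs LIKE

Fix: Replace '=' with LIKE so 'D%' is treated as a pattern

Corrected query:
SELECT id, name FROM students WHERE name LIKE 'D%'

Result:
id | name
---+-----
2  | Dave
5  | Dave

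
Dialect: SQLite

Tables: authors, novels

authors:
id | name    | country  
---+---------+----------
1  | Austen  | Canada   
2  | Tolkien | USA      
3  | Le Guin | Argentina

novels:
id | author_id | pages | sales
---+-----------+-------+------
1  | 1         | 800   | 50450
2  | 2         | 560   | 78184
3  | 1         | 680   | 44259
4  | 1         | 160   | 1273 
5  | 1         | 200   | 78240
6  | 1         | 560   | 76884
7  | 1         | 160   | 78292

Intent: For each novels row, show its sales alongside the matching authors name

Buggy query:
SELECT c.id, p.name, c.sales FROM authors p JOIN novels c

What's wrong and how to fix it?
Bug: Missing join condition: each novels row is matched to all authors rows instead of just its own

Fix: Add ON c.author_id = p.id to the JOIN

Corrected query:
SELECT c.id, p.name, c.sales FROM authors p JOIN novels c ON c.author_id = p.id

Result:
id | name    | sales
---+---------+------
1  | Austen  | 50450
2  | Tolkien | 78184
3  | Austen  | 44259
4  | Austen  | 1273 
5  | Austen  | 78240
6  | Austen  | 76884
7  | Austen  | 78292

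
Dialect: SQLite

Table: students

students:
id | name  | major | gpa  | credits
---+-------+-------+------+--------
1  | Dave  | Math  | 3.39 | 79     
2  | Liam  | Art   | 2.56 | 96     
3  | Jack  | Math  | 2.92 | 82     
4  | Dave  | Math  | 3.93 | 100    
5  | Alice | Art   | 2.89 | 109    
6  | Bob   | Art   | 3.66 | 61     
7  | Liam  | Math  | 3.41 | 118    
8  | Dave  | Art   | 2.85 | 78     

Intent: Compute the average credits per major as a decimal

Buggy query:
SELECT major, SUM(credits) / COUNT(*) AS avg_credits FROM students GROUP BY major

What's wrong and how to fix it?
Bug: Both operands are integers, so '/' performs integer division and truncates

Fix: Multiply by 1.0 (or CAST to REAL) to force floating-point division

Corrected query:
SELECT major, SUM(credits) * 1.0 / COUNT(*) AS avg_credits FROM students GROUP BY major

Result:
major | avg_credits
------+------------
Art   | 86         
Math  | 94.75      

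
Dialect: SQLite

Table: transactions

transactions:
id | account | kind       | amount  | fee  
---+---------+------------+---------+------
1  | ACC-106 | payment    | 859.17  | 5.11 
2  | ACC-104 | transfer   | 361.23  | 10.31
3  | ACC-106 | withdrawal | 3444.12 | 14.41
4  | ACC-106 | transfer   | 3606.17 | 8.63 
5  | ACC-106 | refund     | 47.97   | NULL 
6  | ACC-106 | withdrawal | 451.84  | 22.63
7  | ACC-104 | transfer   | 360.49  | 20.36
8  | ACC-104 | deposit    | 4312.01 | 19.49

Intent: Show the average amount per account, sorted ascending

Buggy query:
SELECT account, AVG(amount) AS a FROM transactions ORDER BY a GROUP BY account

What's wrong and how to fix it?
Bug: ORDER BY appears before GROUP BY; SQL clause order requires GROUP BY first

Fix: Move ORDER BY to the end, after GROUP BY

Corrected query:
SELECT account, AVG(amount) AS a FROM transactions GROUP BY account ORDER BY a

Result:
account | a       
--------+---------
ACC-104 | 1677.91 
ACC-106 | 1681.854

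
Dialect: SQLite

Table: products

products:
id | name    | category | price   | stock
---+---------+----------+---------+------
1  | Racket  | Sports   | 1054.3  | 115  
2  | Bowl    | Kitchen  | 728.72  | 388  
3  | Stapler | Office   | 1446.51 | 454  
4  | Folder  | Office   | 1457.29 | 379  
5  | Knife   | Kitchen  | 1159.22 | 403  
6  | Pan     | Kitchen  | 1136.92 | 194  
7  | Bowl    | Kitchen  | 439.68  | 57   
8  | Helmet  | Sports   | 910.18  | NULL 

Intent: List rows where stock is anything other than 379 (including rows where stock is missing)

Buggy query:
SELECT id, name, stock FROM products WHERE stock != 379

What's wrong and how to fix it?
Bug: 'stock != 379' is unknown when stock is NULL, so NULL rows are silently excluded

Fix: Add an explicit OR stock IS NULL to include the missing-value rows

Corrected query:
SELECT id, name, stock FROM products WHERE stock != 379 OR stock IS NULL

Result:
id | name    | stock
---+---------+------
1  | Racket  | 115  
2  | Bowl    | 388  
3  | Stapler | 454  
5  | Knife   | 403  
6  | Pan     | 194  
7  | Bowl    | 57   
8  | Helmet  | NULL 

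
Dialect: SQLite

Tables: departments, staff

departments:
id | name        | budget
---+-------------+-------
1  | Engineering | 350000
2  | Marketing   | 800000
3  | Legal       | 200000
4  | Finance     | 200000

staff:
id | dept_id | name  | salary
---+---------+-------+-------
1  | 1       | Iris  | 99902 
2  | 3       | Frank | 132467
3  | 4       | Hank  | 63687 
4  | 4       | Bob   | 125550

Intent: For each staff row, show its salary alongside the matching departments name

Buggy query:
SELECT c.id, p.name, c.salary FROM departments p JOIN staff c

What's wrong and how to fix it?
Bug: Missing join condition: each staff row is matched to all departments rows instead of just its own

Fix: Add ON c.dept_id = p.id to the JOIN

Corrected query:
SELECT c.id, p.name, c.salary FROM departments p JOIN staff c ON c.dept_id = p.id

Result:
id | name        | salary
---+-------------+-------
1  | Engineering | 99902 
2  | Legal       | 132467
3  | Finance     | 63687 
4  | Finance     | 125550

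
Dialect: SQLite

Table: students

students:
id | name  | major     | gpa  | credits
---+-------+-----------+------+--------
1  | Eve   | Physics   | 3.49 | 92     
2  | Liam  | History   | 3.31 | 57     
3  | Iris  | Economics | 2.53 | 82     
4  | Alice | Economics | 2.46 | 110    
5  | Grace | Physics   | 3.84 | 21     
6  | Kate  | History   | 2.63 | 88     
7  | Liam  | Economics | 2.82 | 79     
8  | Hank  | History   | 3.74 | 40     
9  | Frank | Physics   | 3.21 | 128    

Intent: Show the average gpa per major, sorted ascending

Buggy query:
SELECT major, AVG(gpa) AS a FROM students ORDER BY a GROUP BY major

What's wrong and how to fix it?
Bug: GROUP BY must precede ORDER BY

Fix: Reorder: SELECT … FROM … GROUP BY … ORDER BY …

Corrected query:
SELECT major, AVG(gpa) AS a FROM students GROUP BY major ORDER BY a

Result:
major     | a       
----------+---------
Economics | 2.603333
History   | 3.226667
Physics   | 3.513333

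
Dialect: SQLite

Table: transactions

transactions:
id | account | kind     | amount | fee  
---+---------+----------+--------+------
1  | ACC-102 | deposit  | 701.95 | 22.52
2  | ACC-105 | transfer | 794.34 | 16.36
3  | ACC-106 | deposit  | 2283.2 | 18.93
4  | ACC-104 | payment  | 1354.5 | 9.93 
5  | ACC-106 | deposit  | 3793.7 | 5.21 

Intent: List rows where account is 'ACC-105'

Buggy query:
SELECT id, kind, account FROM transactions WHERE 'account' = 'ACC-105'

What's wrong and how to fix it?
Bug: Single quotes denote string literals in SQL; the column name is being compared as a constant string

Fix: Remove the quotes around the column name (or use double quotes for an identifier)

Corrected query:
SELECT id, kind, account FROM transactions WHERE account = 'ACC-105'

Result:
id | kind     | account
---+----------+--------
2  | transfer | ACC-105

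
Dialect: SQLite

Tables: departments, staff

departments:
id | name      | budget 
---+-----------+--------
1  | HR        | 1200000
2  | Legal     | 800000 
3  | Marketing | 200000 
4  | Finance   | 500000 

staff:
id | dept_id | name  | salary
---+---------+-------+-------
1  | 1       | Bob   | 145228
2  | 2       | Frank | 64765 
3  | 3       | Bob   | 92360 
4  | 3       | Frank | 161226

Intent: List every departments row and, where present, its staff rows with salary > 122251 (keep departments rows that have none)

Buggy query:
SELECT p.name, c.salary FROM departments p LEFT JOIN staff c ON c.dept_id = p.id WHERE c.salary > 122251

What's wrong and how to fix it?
Bug: A WHERE condition on the right-hand table after LEFT JOIN drops unmatched parents

Fix: Put 'c.salary > 122251' in the JOIN's ON clause instead of WHERE

Corrected query:
SELECT p.name, c.salary FROM departments p LEFT JOIN staff c ON c.dept_id = p.id AND c.salary > 122251

Result:
name      | salary
----------+-------
HR        | 145228
Legal     | NULL  
Marketing | 161226
Finance   | NULL  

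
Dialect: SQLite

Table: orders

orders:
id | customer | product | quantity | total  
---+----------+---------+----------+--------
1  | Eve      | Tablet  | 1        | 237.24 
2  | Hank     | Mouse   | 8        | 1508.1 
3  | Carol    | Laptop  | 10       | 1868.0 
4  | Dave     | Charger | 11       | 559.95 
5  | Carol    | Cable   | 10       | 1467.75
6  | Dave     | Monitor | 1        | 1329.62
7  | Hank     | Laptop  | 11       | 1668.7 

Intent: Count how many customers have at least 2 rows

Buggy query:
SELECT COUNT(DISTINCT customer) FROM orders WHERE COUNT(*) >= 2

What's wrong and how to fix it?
Bug: WHERE filters individual rows, not groups, so a group-level COUNT is invalid there

Fix: Use a subquery that GROUPs and filters with HAVING, then count its rows

Corrected query:
SELECT COUNT(*) FROM (SELECT customer FROM orders GROUP BY customer HAVING COUNT(*) >= 2)

Result:
COUNT(*)
--------
3       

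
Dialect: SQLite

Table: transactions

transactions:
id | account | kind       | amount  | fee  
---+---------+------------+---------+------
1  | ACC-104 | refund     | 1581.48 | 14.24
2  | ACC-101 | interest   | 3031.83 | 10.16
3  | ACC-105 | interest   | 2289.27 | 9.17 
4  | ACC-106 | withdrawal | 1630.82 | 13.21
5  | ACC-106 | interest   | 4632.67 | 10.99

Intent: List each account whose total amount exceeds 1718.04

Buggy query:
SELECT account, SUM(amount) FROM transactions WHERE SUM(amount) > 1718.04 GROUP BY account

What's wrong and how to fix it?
Bug: SUM(amount) is an aggregate, but WHERE filters rows before aggregation

Fix: Use HAVING (which filters groups after aggregation) instead of WHERE

Corrected query:
SELECT account, SUM(amount) FROM transactions GROUP BY account HAVING SUM(amount) > 1718.04

Result:
account | SUM(amount)
--------+------------
ACC-101 | 3031.83    
ACC-105 | 2289.27    
ACC-106 | 6263.49    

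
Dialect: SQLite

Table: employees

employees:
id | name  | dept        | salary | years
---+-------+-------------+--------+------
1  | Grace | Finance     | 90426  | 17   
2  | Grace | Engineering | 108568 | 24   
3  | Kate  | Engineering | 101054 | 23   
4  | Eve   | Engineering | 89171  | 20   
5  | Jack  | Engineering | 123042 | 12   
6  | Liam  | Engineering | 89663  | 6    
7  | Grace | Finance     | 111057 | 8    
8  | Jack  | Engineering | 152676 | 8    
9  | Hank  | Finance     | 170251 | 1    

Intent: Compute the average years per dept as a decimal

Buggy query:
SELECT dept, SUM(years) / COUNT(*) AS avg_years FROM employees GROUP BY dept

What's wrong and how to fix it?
Bug: SUM(years) and COUNT(*) are both integers; the division truncates the fractional part

Fix: Cast one side to REAL so the division keeps the fractional part

Corrected query:
SELECT dept, SUM(years) * 1.0 / COUNT(*) AS avg_years FROM employees GROUP BY dept

Result:
dept        | avg_years
------------+----------
Engineering | 15.5     
Finance     | 8.666667 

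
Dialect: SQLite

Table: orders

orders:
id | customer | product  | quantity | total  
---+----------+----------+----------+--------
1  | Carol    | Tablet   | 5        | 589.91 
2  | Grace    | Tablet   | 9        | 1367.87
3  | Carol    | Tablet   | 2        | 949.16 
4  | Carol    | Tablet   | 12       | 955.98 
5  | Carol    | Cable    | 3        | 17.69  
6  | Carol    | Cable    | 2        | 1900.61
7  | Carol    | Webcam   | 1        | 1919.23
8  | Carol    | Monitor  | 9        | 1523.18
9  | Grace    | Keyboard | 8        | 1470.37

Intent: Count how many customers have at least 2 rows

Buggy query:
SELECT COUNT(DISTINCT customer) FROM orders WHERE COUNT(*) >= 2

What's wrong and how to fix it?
Bug: WHERE filters individual rows, not groups, so a group-level COUNT is invalid there

Fix: Use a subquery that GROUPs and filters with HAVING, then count its rows

Corrected query:
SELECT COUNT(*) FROM (SELECT customer FROM orders GROUP BY customer HAVING COUNT(*) >= 2)

Result:
COUNT(*)
--------
2       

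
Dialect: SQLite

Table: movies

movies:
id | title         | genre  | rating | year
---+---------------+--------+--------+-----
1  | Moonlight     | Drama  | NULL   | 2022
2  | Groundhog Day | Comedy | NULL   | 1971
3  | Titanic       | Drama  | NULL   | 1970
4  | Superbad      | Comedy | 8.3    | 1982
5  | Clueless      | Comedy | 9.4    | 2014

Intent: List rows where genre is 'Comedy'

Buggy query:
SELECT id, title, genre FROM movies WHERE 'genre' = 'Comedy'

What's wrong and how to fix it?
Bug: 'genre' in single quotes is a string literal, not the column; the comparison is literal-vs-literal and never true

Fix: Remove the quotes around the column name (or use double quotes for an identifier)

Corrected query:
SELECT id, title, genre FROM movies WHERE genre = 'Comedy'

Result:
id | title         | genre 
---+---------------+-------
2  | Groundhog Day | Comedy
4  | Superbad      | Comedy
5  | Clueless      | Comedy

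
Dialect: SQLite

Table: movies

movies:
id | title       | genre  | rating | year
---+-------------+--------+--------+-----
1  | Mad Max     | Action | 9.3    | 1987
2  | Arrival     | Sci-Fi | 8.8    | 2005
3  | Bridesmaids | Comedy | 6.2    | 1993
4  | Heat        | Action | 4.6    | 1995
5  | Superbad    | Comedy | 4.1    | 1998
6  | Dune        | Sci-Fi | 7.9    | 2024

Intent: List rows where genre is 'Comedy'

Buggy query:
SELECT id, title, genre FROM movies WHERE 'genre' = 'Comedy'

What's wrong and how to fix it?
Bug: 'genre' in single quotes is a string literal, not the column; the comparison is literal-vs-literal and never true

Fix: Reference the column as genre without single quotes

Corrected query:
SELECT id, title, genre FROM movies WHERE genre = 'Comedy'

Result:
id | title       | genre 
---+-------------+-------
3  | Bridesmaids | Comedy
5  | Superbad    | Comedy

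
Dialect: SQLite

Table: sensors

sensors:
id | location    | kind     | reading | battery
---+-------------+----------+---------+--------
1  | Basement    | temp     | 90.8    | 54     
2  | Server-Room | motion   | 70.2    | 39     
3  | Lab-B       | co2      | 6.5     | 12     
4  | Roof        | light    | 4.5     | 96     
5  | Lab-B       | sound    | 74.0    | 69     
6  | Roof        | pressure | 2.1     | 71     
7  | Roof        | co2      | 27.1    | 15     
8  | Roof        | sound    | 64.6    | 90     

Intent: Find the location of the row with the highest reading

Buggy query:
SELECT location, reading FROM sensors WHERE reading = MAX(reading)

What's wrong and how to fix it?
Bug: MAX(reading) is an aggregate and cannot be used directly in WHERE

Fix: Wrap MAX in a scalar subquery so WHERE compares against a single value

Corrected query:
SELECT location, reading FROM sensors WHERE reading = (SELECT MAX(reading) FROM sensors)

Result:
location | reading
---------+--------
Basement | 90.8   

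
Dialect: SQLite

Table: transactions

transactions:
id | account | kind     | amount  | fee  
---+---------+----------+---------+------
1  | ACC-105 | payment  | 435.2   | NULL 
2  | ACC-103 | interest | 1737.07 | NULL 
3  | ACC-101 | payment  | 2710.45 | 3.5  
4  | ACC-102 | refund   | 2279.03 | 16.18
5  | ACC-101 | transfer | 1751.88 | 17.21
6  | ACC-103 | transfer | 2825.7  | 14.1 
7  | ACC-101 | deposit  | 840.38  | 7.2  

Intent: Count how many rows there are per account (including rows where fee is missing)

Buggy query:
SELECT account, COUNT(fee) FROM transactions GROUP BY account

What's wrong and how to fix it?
Bug: COUNT(column) counts non-NULL values only; rows with NULL fee aren't counted

Fix: Replace COUNT(fee) with COUNT(*)

Corrected query:
SELECT account, COUNT(*) FROM transactions GROUP BY account

Result:
account | COUNT(*)
--------+---------
ACC-101 | 3       
ACC-102 | 1       
ACC-103 | 2       
ACC-105 | 1       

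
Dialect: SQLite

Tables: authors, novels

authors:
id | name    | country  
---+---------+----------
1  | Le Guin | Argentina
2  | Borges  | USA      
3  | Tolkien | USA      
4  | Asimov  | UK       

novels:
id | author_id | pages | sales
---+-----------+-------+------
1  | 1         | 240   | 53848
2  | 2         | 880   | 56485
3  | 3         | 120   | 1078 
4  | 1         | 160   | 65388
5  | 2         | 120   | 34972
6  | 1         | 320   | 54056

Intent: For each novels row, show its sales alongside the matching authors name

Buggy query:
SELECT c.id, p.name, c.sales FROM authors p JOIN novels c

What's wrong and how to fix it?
Bug: Missing join condition: each novels row is matched to all authors rows instead of just its own

Fix: Add ON c.author_id = p.id to the JOIN

Corrected query:
SELECT c.id, p.name, c.sales FROM authors p JOIN novels c ON c.author_id = p.id

Result:
id | name    | sales
---+---------+------
1  | Le Guin | 53848
2  | Borges  | 56485
3  | Tolkien | 1078 
4  | Le Guin | 65388
5  | Borges  | 34972
6  | Le Guin | 54056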